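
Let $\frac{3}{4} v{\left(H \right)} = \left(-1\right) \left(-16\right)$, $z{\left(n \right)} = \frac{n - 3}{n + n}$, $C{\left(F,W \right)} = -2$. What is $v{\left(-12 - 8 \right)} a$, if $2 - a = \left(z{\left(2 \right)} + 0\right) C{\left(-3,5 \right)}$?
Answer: $32$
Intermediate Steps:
$z{\left(n \right)} = \frac{-3 + n}{2 n}$
$v{\left(H \right)} = \frac{64}{3}$ ($v{\left(H \right)} = \frac{4 \left(\left(-1\right) \left(-16\right)\right)}{3} = \frac{4}{3} \cdot 16 = \frac{64}{3}$)
$a = \frac{3}{2}$ ($a = 2 - \left(\frac{-3 + 2}{2 \cdot 2} + 0\right) \left(-2\right) = 2 - \left(\frac{1}{2} \cdot \frac{1}{2} \left(-1\right) + 0\right) \left(-2\right) = 2 - \left(- \frac{1}{4} + 0\right) \left(-2\right) = 2 - \left(- \frac{1}{4}\right) \left(-2\right) = 2 - \frac{1}{2} = \frac{3}{2} \approx 1.5$)
$v{\left(-12 - 8 \right)} a = \frac{64}{3} \cdot \frac{3}{2} = 32$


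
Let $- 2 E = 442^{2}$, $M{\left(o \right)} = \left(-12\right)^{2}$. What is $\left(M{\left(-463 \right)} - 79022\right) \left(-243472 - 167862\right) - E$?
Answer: $32445300934$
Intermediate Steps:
$M{\left(o \right)} = 144$
$E = -97682$ ($E = - \frac{442^{2}}{2} = \left(- \frac{1}{2}\right) 195364 = -97682$)
$\left(M{\left(-463 \right)} - 79022\right) \left(-243472 - 167862\right) - E = \left(144 - 79022\right) \left(-243472 - 167862\right) - -97682 = \left(-78878\right) \left(-411334\right) + 97682 = 32445203252 + 97682 = 32445300934$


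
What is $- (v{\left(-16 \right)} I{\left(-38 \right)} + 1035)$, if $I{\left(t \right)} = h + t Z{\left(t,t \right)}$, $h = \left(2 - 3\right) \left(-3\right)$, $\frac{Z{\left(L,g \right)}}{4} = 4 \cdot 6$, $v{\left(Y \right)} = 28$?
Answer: $101025$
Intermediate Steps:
$Z{\left(L,g \right)} = 96$ ($Z{\left(L,g \right)} = 4 \cdot 4 \cdot 6 = 4 \cdot 24 = 96$)
$h = 3$ ($h = \left(-1\right) \left(-3\right) = 3$)
$I{\left(t \right)} = 3 + 96 t$ ($I{\left(t \right)} = 3 + t 96 = 3 + 96 t$)
$- (v{\left(-16 \right)} I{\left(-38 \right)} + 1035) = - (28 \left(3 + 96 \left(-38\right)\right) + 1035) = - (28 \left(3 - 3648\right) + 1035) = - (28 \left(-3645\right) + 1035) = - (-102060 + 1035) = \left(-1\right) \left(-101025\right) = 101025$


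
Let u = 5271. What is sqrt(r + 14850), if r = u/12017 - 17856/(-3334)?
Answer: sqrt(5961550140686499537)/20032339 ≈ 121.88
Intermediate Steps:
r = 116074533/20032339 (r = 5271/12017 - 17856/(-3334) = 5271*(1/12017) - 17856*(-1/3334) = 5271/12017 + 8928/1667 = 116074533/20032339 ≈ 5.7944)
sqrt(r + 14850) = sqrt(116074533/20032339 + 14850) = sqrt(297596308683/20032339) = sqrt(5961550140686499537)/20032339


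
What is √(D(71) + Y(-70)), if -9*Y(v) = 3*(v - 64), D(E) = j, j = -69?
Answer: I*√219/3 ≈ 4.9329*I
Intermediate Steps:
D(E) = -69
Y(v) = 64/3 - v/3 (Y(v) = -(v - 64)/3 = -(-64 + v)/3 = -(-192 + 3*v)/9 = 64/3 - v/3)
√(D(71) + Y(-70)) = √(-69 + (64/3 - ⅓*(-70))) = √(-69 + (64/3 + 70/3)) = √(-69 + 134/3) = √(-73/3) = I*√219/3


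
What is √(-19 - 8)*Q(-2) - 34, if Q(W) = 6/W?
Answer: -34 - 9*I*√3 ≈ -34.0 - 15.588*I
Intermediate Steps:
√(-19 - 8)*Q(-2) - 34 = √(-19 - 8)*(6/(-2)) - 34 = √(-27)*(6*(-½)) - 34 = (3*I*√3)*(-3) - 34 = -9*I*√3 - 34 = -34 - 9*I*√3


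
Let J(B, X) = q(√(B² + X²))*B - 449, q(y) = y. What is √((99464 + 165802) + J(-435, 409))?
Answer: √(264817 - 435*√356506) ≈ 71.321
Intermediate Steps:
J(B, X) = -449 + B*√(B² + X²) (J(B, X) = √(B² + X²)*B - 449 = B*√(B² + X²) - 449 = -449 + B*√(B² + X²))
√((99464 + 165802) + J(-435, 409)) = √((99464 + 165802) + (-449 - 435*√((-435)² + 409²))) = √(265266 + (-449 - 435*√(189225 + 167281))) = √(265266 + (-449 - 435*√356506)) = √(264817 - 435*√356506)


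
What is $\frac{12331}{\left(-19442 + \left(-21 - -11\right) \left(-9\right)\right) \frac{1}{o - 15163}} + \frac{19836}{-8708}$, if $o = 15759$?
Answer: $- \frac{68200595}{178514} \approx -382.05$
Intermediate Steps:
$\frac{12331}{\left(-19442 + \left(-21 - -11\right) \left(-9\right)\right) \frac{1}{o - 15163}} + \frac{19836}{-8708} = \frac{12331}{\left(-19442 + \left(-21 - -11\right) \left(-9\right)\right) \frac{1}{15759 - 15163}} + \frac{19836}{-8708} = \frac{12331}{\left(-19442 + \left(-21 + \left(-7 + 18\right)\right) \left(-9\right)\right) \frac{1}{596}} + 19836 \left(- \frac{1}{8708}\right) = \frac{12331}{\left(-19442 + \left(-21 + 11\right) \left(-9\right)\right) \frac{1}{596}} - \frac{4959}{2177} = \frac{12331}{\left(-19442 - -90\right) \frac{1}{596}} - \frac{4959}{2177} = \frac{12331}{\left(-19442 + 90\right) \frac{1}{596}} - \frac{4959}{2177} = \frac{12331}{\left(-19352\right) \frac{1}{596}} - \frac{4959}{2177} = \frac{12331}{- \frac{4838}{149}} - \frac{4959}{2177} = 12331 \left(- \frac{149}{4838}\right) - \frac{4959}{2177} = - \frac{31141}{82} - \frac{4959}{2177} = - \frac{68200595}{178514}$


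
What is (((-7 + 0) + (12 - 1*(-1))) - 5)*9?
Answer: 9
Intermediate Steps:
(((-7 + 0) + (12 - 1*(-1))) - 5)*9 = ((-7 + (12 + 1)) - 5)*9 = ((-7 + 13) - 5)*9 = (6 - 5)*9 = 1*9 = 9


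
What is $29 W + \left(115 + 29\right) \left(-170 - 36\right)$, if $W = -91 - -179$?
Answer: $-27112$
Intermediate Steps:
$W = 88$ ($W = -91 + 179 = 88$)
$29 W + \left(115 + 29\right) \left(-170 - 36\right) = 29 \cdot 88 + \left(115 + 29\right) \left(-170 - 36\right) = 2552 + 144 \left(-206\right) = 2552 - 29664 = -27112$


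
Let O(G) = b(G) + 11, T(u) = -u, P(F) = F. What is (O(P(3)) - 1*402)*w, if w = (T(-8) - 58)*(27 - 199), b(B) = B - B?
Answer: -3362600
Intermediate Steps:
b(B) = 0
O(G) = 11 (O(G) = 0 + 11 = 11)
w = 8600 (w = (-1*(-8) - 58)*(27 - 199) = (8 - 58)*(-172) = -50*(-172) = 8600)
(O(P(3)) - 1*402)*w = (11 - 1*402)*8600 = (11 - 402)*8600 = -391*8600 = -3362600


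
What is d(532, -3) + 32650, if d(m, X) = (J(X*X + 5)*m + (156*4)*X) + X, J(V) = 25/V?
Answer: 31725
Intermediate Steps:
d(m, X) = 625*X + 25*m/(5 + X²) (d(m, X) = ((25/(X*X + 5))*m + (156*4)*X) + X = ((25/(X² + 5))*m + 624*X) + X = ((25/(5 + X²))*m + 624*X) + X = (25*m/(5 + X²) + 624*X) + X = (624*X + 25*m/(5 + X²)) + X = 625*X + 25*m/(5 + X²))
d(532, -3) + 32650 = 25*(532 + 25*(-3)*(5 + (-3)²))/(5 + (-3)²) + 32650 = 25*(532 + 25*(-3)*(5 + 9))/(5 + 9) + 32650 = 25*(532 + 25*(-3)*14)/14 + 32650 = 25*(1/14)*(532 - 1050) + 32650 = 25*(1/14)*(-518) + 32650 = -925 + 32650 = 31725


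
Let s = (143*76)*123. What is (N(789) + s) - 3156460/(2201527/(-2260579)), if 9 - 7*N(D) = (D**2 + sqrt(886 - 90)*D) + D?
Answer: 9882318660307/2201527 - 1578*sqrt(199)/7 ≈ 4.4857e+6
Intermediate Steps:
N(D) = 9/7 - D/7 - D**2/7 - 2*D*sqrt(199)/7 (N(D) = 9/7 - ((D**2 + sqrt(886 - 90)*D) + D)/7 = 9/7 - ((D**2 + sqrt(796)*D) + D)/7 = 9/7 - ((D**2 + (2*sqrt(199))*D) + D)/7 = 9/7 - ((D**2 + 2*D*sqrt(199)) + D)/7 = 9/7 - (D + D**2 + 2*D*sqrt(199))/7 = 9/7 + (-D/7 - D**2/7 - 2*D*sqrt(199)/7) = 9/7 - D/7 - D**2/7 - 2*D*sqrt(199)/7)
s = 1336764 (s = 10868*123 = 1336764)
(N(789) + s) - 3156460/(2201527/(-2260579)) = ((9/7 - 1/7*789 - 1/7*789**2 - 2/7*789*sqrt(199)) + 1336764) - 3156460/(2201527/(-2260579)) = ((9/7 - 789/7 - 1/7*622521 - 1578*sqrt(199)/7) + 1336764) - 3156460/(2201527*(-1/2260579)) = ((9/7 - 789/7 - 622521/7 - 1578*sqrt(199)/7) + 1336764) - 3156460/(-2201527/2260579) = ((-89043 - 1578*sqrt(199)/7) + 1336764) - 3156460*(-2260579/2201527) = (1247721 - 1578*sqrt(199)/7) + 7135427190340/2201527 = 9882318660307/2201527 - 1578*sqrt(199)/7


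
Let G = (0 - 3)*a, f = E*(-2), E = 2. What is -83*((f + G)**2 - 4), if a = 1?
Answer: -3735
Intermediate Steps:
f = -4 (f = 2*(-2) = -4)
G = -3 (G = (0 - 3)*1 = -3*1 = -3)
-83*((f + G)**2 - 4) = -83*((-4 - 3)**2 - 4) = -83*((-7)**2 - 4) = -83*(49 - 4) = -83*45 = -3735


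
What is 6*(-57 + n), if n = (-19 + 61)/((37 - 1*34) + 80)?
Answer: -28134/83 ≈ -338.96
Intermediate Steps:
n = 42/83 (n = 42/((37 - 34) + 80) = 42/(3 + 80) = 42/83 ≈ 0.50602)
6*(-57 + n) = 6*(-57 + 42/83) = 6*(-4689/83) = -28134/83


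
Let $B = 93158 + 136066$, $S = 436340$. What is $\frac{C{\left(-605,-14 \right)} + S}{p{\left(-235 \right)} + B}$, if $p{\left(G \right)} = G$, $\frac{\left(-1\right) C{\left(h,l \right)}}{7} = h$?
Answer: $\frac{440575}{228989} \approx 1.924$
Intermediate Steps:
$C{\left(h,l \right)} = - 7 h$
$B = 229224$
$\frac{C{\left(-605,-14 \right)} + S}{p{\left(-235 \right)} + B} = \frac{\left(-7\right) \left(-605\right) + 436340}{-235 + 229224} = \frac{4235 + 436340}{228989} = 440575 \cdot \frac{1}{228989} = \frac{440575}{228989}$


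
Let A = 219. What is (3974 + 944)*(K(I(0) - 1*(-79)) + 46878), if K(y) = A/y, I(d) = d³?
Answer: 18214211358/79 ≈ 2.3056e+8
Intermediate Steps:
K(y) = 219/y
(3974 + 944)*(K(I(0) - 1*(-79)) + 46878) = (3974 + 944)*(219/(0³ - 1*(-79)) + 46878) = 4918*(219/(0 + 79) + 46878) = 4918*(219/79 + 46878) = 4918*(3703581/79) = 18214211358/79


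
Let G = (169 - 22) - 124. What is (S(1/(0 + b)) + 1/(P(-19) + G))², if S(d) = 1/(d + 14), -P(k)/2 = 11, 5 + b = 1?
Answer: 3481/3025 ≈ 1.1507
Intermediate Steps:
b = -4 (b = -5 + 1 = -4)
G = 23 (G = 147 - 124 = 23)
P(k) = -22 (P(k) = -2*11 = -22)
S(d) = 1/(14 + d)
(S(1/(0 + b)) + 1/(P(-19) + G))² = (1/(14 + 1/(0 - 4)) + 1/(-22 + 23))² = (1/(14 + 1/(-4)) + 1/1)² = (1/(14 - ¼) + 1)² = (1/(55/4) + 1)² = (4/55 + 1)² = (59/55)² = 3481/3025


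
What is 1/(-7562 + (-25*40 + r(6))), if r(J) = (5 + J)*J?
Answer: -1/8496 ≈ -0.00011770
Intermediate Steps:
r(J) = J*(5 + J)
1/(-7562 + (-25*40 + r(6))) = 1/(-7562 + (-25*40 + 6*(5 + 6))) = 1/(-7562 + (-1000 + 6*11)) = 1/(-7562 + (-1000 + 66)) = 1/(-7562 - 934) = 1/(-8496) = -1/8496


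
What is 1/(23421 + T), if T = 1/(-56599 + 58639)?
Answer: 2040/47778841 ≈ 4.2697e-5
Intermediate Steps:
T = 1/2040 ≈ 0.00049020
1/(23421 + T) = 1/(23421 + 1/2040) = 1/(47778841/2040) = 2040/47778841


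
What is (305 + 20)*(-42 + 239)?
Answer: 64025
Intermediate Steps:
(305 + 20)*(-42 + 239) = 325*197 = 64025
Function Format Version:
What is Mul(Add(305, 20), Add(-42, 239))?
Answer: 64025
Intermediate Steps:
Mul(Add(305, 20), Add(-42, 239)) = Mul(325, 197) = 64025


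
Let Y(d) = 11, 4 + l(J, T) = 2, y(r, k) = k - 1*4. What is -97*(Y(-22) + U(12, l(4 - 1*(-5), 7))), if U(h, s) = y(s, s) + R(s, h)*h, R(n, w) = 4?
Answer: -5141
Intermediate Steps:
y(r, k) = -4 + k (y(r, k) = k - 4 = -4 + k)
l(J, T) = -2 (l(J, T) = -4 + 2 = -2)
U(h, s) = -4 + s + 4*h (U(h, s) = (-4 + s) + 4*h = -4 + s + 4*h)
-97*(Y(-22) + U(12, l(4 - 1*(-5), 7))) = -97*(11 + (-4 - 2 + 4*12)) = -97*(11 + (-4 - 2 + 48)) = -97*(11 + 42) = -97*53 = -5141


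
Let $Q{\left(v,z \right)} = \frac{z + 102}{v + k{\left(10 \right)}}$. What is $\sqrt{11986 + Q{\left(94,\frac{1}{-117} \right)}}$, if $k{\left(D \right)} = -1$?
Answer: $\frac{\sqrt{157691803191}}{3627} \approx 109.49$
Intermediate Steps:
$Q{\left(v,z \right)} = \frac{102 + z}{-1 + v}$ ($Q{\left(v,z \right)} = \frac{z + 102}{v - 1} = \frac{102 + z}{-1 + v}$)
$\sqrt{11986 + Q{\left(94,\frac{1}{-117} \right)}} = \sqrt{11986 + \frac{102 + \frac{1}{-117}}{-1 + 94}} = \sqrt{11986 + \frac{102 - \frac{1}{117}}{93}} = \sqrt{11986 + \frac{1}{93} \cdot \frac{11933}{117}} = \sqrt{11986 + \frac{11933}{10881}} = \sqrt{\frac{130431599}{10881}} = \frac{\sqrt{157691803191}}{3627}$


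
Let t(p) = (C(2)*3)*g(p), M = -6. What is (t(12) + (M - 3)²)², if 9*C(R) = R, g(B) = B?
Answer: 7921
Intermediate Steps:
C(R) = R/9
t(p) = 2*p/3 (t(p) = (((⅑)*2)*3)*p = ((2/9)*3)*p = 2*p/3)
(t(12) + (M - 3)²)² = ((⅔)*12 + (-6 - 3)²)² = (8 + (-9)²)² = (8 + 81)² = 89² = 7921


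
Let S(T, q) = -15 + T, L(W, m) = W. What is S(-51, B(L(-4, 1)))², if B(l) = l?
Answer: 4356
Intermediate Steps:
S(-51, B(L(-4, 1)))² = (-15 - 51)² = (-66)² = 4356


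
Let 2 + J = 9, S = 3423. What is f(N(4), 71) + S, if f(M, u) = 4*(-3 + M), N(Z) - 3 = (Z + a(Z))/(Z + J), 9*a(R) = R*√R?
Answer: 30823/9 ≈ 3424.8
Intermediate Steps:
J = 7 (J = -2 + 9 = 7)
a(R) = R^(3/2)/9 (a(R) = (R*√R)/9 = R^(3/2)/9)
N(Z) = 3 + (Z + Z^(3/2)/9)/(7 + Z) (N(Z) = 3 + (Z + Z^(3/2)/9)/(Z + 7) = 3 + (Z + Z^(3/2)/9)/(7 + Z))
f(M, u) = -12 + 4*M
f(N(4), 71) + S = (-12 + 4*((189 + 4^(3/2) + 36*4)/(9*(7 + 4)))) + 3423 = (-12 + 4*((⅑)*(189 + 8 + 144)/11)) + 3423 = (-12 + 4*((⅑)*(1/11)*341)) + 3423 = (-12 + 4*(31/9)) + 3423 = (-12 + 124/9) + 3423 = 16/9 + 3423 = 30823/9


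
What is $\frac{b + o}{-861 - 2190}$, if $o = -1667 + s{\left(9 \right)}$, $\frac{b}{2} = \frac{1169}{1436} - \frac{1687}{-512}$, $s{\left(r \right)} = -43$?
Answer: $\frac{52133525}{93466368} \approx 0.55778$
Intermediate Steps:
$b = \frac{755265}{91904}$ ($b = 2 \left(\frac{1169}{1436} - \frac{1687}{-512}\right) = 2 \left(1169 \cdot \frac{1}{1436} - - \frac{1687}{512}\right) = 2 \left(\frac{1169}{1436} + \frac{1687}{512}\right) = 2 \cdot \frac{755265}{183808} = \frac{755265}{91904} \approx 8.218$)
$o = -1710$ ($o = -1667 - 43 = -1710$)
$\frac{b + o}{-861 - 2190} = \frac{\frac{755265}{91904} - 1710}{-861 - 2190} = - \frac{156400575}{91904 \left(-3051\right)} = \left(- \frac{156400575}{91904}\right) \left(- \frac{1}{3051}\right) = \frac{52133525}{93466368}$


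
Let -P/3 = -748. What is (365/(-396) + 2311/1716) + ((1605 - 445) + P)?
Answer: 4381495/1287 ≈ 3404.4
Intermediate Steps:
P = 2244 (P = -3*(-748) = 2244)
(365/(-396) + 2311/1716) + ((1605 - 445) + P) = (365/(-396) + 2311/1716) + ((1605 - 445) + 2244) = (365*(-1/396) + 2311*(1/1716)) + (1160 + 2244) = (-365/396 + 2311/1716) + 3404 = 547/1287 + 3404 = 4381495/1287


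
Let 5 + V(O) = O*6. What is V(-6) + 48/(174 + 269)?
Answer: -18115/443 ≈ -40.892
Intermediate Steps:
V(O) = -5 + 6*O (V(O) = -5 + O*6 = -5 + 6*O)
V(-6) + 48/(174 + 269) = (-5 + 6*(-6)) + 48/(174 + 269) = (-5 - 36) + 48/443 = -41 + (1/443)*48 = -41 + 48/443 = -18115/443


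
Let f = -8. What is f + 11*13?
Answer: 135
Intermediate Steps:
f + 11*13 = -8 + 11*13 = -8 + 143 = 135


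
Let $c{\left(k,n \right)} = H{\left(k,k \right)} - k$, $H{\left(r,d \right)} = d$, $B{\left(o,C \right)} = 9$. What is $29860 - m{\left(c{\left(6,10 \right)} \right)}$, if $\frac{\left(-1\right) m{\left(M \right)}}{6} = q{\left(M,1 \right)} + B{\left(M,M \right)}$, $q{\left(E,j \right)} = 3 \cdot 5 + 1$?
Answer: $30010$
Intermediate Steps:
$q{\left(E,j \right)} = 16$ ($q{\left(E,j \right)} = 15 + 1 = 16$)
$c{\left(k,n \right)} = 0$ ($c{\left(k,n \right)} = k - k = 0$)
$m{\left(M \right)} = -150$ ($m{\left(M \right)} = - 6 \left(16 + 9\right) = \left(-6\right) 25 = -150$)
$29860 - m{\left(c{\left(6,10 \right)} \right)} = 29860 - -150 = 29860 + 150 = 30010$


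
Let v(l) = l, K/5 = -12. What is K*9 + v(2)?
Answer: -538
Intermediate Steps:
K = -60 (K = 5*(-12) = -60)
K*9 + v(2) = -60*9 + 2 = -540 + 2 = -538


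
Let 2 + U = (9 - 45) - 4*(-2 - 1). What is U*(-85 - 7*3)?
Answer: 2756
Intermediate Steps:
U = -26 (U = -2 + ((9 - 45) - 4*(-2 - 1)) = -2 + (-36 - 4*(-3)) = -2 + (-36 + 12) = -2 - 24 = -26)
U*(-85 - 7*3) = -26*(-85 - 7*3) = -26*(-85 - 21) = -26*(-106) = 2756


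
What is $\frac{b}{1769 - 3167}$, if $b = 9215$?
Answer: $- \frac{9215}{1398} \approx -6.5916$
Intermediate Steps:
$\frac{b}{1769 - 3167} = \frac{9215}{1769 - 3167} = \frac{9215}{-1398} = 9215 \left(- \frac{1}{1398}\right) = - \frac{9215}{1398}$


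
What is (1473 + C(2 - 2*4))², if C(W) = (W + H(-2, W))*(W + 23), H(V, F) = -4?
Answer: 1697809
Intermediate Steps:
C(W) = (-4 + W)*(23 + W) (C(W) = (W - 4)*(W + 23) = (-4 + W)*(23 + W))
(1473 + C(2 - 2*4))² = (1473 + (-92 + (2 - 2*4)² + 19*(2 - 2*4)))² = (1473 + (-92 + (2 - 8)² + 19*(2 - 8)))² = (1473 + (-92 + (-6)² + 19*(-6)))² = (1473 + (-92 + 36 - 114))² = (1473 - 170)² = 1303² = 1697809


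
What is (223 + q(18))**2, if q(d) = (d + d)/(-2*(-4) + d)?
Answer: 8508889/169 ≈ 50348.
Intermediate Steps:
q(d) = 2*d/(8 + d) (q(d) = (2*d)/(8 + d) = 2*d/(8 + d))
(223 + q(18))**2 = (223 + 2*18/(8 + 18))**2 = (223 + 2*18/26)**2 = (223 + 2*18*(1/26))**2 = (223 + 18/13)**2 = (2917/13)**2 = 8508889/169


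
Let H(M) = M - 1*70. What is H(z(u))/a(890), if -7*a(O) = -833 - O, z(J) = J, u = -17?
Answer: -609/1723 ≈ -0.35345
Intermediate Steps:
H(M) = -70 + M (H(M) = M - 70 = -70 + M)
a(O) = 119 + O/7 (a(O) = -(-833 - O)/7 = 119 + O/7)
H(z(u))/a(890) = (-70 - 17)/(119 + (⅐)*890) = -87/(119 + 890/7) = -87/1723/7 = -87*7/1723 = -609/1723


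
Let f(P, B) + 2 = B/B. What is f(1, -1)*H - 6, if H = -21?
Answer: 15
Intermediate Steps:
f(P, B) = -1 (f(P, B) = -2 + B/B = -2 + 1 = -1)
f(1, -1)*H - 6 = -1*(-21) - 6 = 21 - 6 = 15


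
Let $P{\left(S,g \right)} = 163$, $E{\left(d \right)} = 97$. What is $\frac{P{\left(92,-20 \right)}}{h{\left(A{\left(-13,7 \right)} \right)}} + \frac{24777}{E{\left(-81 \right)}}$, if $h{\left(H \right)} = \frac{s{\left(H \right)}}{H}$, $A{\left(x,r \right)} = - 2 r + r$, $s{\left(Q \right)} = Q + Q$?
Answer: $\frac{65365}{194} \approx 336.93$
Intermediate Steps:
$s{\left(Q \right)} = 2 Q$
$A{\left(x,r \right)} = - r$
$h{\left(H \right)} = 2$ ($h{\left(H \right)} = \frac{2 H}{H} = 2$)
$\frac{P{\left(92,-20 \right)}}{h{\left(A{\left(-13,7 \right)} \right)}} + \frac{24777}{E{\left(-81 \right)}} = \frac{163}{2} + \frac{24777}{97} = \frac{65365}{194}$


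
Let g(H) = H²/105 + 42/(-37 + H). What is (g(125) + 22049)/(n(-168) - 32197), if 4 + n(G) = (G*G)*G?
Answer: -20511217/4411021692 ≈ -0.0046500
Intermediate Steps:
g(H) = 42/(-37 + H) + H²/105 (g(H) = H²*(1/105) + 42/(-37 + H) = H²/105 + 42/(-37 + H) = 42/(-37 + H) + H²/105)
n(G) = -4 + G³ (n(G) = -4 + (G*G)*G = -4 + G²*G = -4 + G³)
(g(125) + 22049)/(n(-168) - 32197) = ((4410 + 125³ - 37*125²)/(105*(-37 + 125)) + 22049)/((-4 + (-168)³) - 32197) = ((1/105)*(4410 + 1953125 - 37*15625)/88 + 22049)/((-4 - 4741632) - 32197) = ((1/105)*(1/88)*(4410 + 1953125 - 578125) + 22049)/(-4741636 - 32197) = ((1/105)*(1/88)*1379410 + 22049)/(-4773833) = (137941/924 + 22049)*(-1/4773833) = (20511217/924)*(-1/4773833) = -20511217/4411021692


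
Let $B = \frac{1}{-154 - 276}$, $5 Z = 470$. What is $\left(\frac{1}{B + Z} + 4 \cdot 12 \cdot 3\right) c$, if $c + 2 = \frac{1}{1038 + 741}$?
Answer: $- \frac{20704464662}{71905401} \approx -287.94$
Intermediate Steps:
$Z = 94$ ($Z = \frac{1}{5} \cdot 470 = 94$)
$B = - \frac{1}{430}$ ($B = \frac{1}{-430} = - \frac{1}{430} \approx -0.0023256$)
$c = - \frac{3557}{1779}$ ($c = -2 + \frac{1}{1038 + 741} = -2 + \frac{1}{1779} = - \frac{3557}{1779} \approx -1.9994$)
$\left(\frac{1}{B + Z} + 4 \cdot 12 \cdot 3\right) c = \left(\frac{1}{- \frac{1}{430} + 94} + 4 \cdot 12 \cdot 3\right) \left(- \frac{3557}{1779}\right) = \left(\frac{1}{\frac{40419}{430}} + 48 \cdot 3\right) \left(- \frac{3557}{1779}\right) = \left(\frac{430}{40419} + 144\right) \left(- \frac{3557}{1779}\right) = \frac{5820766}{40419} \left(- \frac{3557}{1779}\right) = - \frac{20704464662}{71905401}$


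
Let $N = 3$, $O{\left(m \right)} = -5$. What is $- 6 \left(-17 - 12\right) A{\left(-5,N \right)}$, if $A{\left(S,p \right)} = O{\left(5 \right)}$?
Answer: $-870$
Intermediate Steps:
$A{\left(S,p \right)} = -5$
$- 6 \left(-17 - 12\right) A{\left(-5,N \right)} = - 6 \left(-17 - 12\right) \left(-5\right) = \left(-6\right) \left(-29\right) \left(-5\right) = 174 \left(-5\right) = -870$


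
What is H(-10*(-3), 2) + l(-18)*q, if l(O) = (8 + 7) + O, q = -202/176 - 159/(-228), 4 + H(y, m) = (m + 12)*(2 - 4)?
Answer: -51245/1672 ≈ -30.649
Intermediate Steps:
H(y, m) = -28 - 2*m (H(y, m) = -4 + (m + 12)*(2 - 4) = -4 + (12 + m)*(-2) = -4 + (-24 - 2*m) = -28 - 2*m)
q = -753/1672 (q = -202*1/176 - 159*(-1/228) = -101/88 + 53/76 = -753/1672 ≈ -0.45036)
l(O) = 15 + O
H(-10*(-3), 2) + l(-18)*q = (-28 - 2*2) + (15 - 18)*(-753/1672) = (-28 - 4) - 3*(-753/1672) = -32 + 2259/1672 = -51245/1672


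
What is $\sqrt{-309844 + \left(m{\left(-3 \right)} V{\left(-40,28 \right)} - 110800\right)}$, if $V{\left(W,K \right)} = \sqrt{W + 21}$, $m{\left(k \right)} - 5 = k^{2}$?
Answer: $\sqrt{-420644 + 14 i \sqrt{19}} \approx 0.047 + 648.57 i$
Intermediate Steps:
$m{\left(k \right)} = 5 + k^{2}$
$V{\left(W,K \right)} = \sqrt{21 + W}$
$\sqrt{-309844 + \left(m{\left(-3 \right)} V{\left(-40,28 \right)} - 110800\right)} = \sqrt{-309844 - \left(110800 - \left(5 + \left(-3\right)^{2}\right) \sqrt{21 - 40}\right)} = \sqrt{-309844 - \left(110800 - \left(5 + 9\right) \sqrt{-19}\right)} = \sqrt{-309844 - \left(110800 - 14 i \sqrt{19}\right)} = \sqrt{-420644 + 14 i \sqrt{19}}$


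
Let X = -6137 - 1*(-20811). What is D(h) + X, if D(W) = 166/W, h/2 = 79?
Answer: 1159329/79 ≈ 14675.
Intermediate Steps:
h = 158 (h = 2*79 = 158)
X = 14674 (X = -6137 + 20811 = 14674)
D(h) + X = 166/158 + 14674 = 166*(1/158) + 14674 = 83/79 + 14674 = 1159329/79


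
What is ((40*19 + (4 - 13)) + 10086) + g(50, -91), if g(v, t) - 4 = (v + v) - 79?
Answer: 10862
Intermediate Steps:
g(v, t) = -75 + 2*v (g(v, t) = 4 + ((v + v) - 79) = 4 + (2*v - 79) = 4 + (-79 + 2*v) = -75 + 2*v)
((40*19 + (4 - 13)) + 10086) + g(50, -91) = ((40*19 + (4 - 13)) + 10086) + (-75 + 2*50) = ((760 - 9) + 10086) + (-75 + 100) = (751 + 10086) + 25 = 10837 + 25 = 10862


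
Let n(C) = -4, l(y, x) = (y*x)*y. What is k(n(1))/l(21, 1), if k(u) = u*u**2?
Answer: -64/441 ≈ -0.14512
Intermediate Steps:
l(y, x) = x*y**2 (l(y, x) = (x*y)*y = x*y**2)
k(u) = u**3
k(n(1))/l(21, 1) = (-4)**3/((1*21**2)) = -64/(1*441) = -64/441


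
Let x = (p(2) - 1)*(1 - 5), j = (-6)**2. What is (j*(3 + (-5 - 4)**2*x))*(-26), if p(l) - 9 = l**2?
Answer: 3636360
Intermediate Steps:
j = 36
p(l) = 9 + l**2
x = -48 (x = ((9 + 2**2) - 1)*(1 - 5) = ((9 + 4) - 1)*(-4) = (13 - 1)*(-4) = 12*(-4) = -48)
(j*(3 + (-5 - 4)**2*x))*(-26) = (36*(3 + (-5 - 4)**2*(-48)))*(-26) = (36*(3 + (-9)**2*(-48)))*(-26) = (36*(3 + 81*(-48)))*(-26) = (36*(3 - 3888))*(-26) = (36*(-3885))*(-26) = -139860*(-26) = 3636360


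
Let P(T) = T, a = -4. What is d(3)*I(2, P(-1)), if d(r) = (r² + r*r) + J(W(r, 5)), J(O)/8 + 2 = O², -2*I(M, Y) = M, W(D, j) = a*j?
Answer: -3202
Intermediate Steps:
W(D, j) = -4*j
I(M, Y) = -M/2
J(O) = -16 + 8*O²
d(r) = 3184 + 2*r² (d(r) = (r² + r*r) + (-16 + 8*(-4*5)²) = (r² + r²) + (-16 + 8*(-20)²) = 2*r² + (-16 + 8*400) = 2*r² + (-16 + 3200) = 2*r² + 3184 = 3184 + 2*r²)
d(3)*I(2, P(-1)) = (3184 + 2*3²)*(-½*2) = (3184 + 2*9)*(-1) = (3184 + 18)*(-1) = 3202*(-1) = -3202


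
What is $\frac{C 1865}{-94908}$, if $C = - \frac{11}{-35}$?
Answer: $- \frac{373}{60396} \approx -0.0061759$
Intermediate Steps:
$C = \frac{11}{35}$ ($C = \left(-11\right) \left(- \frac{1}{35}\right) = \frac{11}{35} \approx 0.31429$)
$\frac{C 1865}{-94908} = \frac{\frac{11}{35} \cdot 1865}{-94908} = \frac{4103}{7} \left(- \frac{1}{94908}\right) = - \frac{373}{60396}$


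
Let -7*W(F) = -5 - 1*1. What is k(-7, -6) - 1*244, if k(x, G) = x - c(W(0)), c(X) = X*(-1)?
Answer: -1751/7 ≈ -250.14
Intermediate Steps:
W(F) = 6/7 (W(F) = -(-5 - 1*1)/7 = -(-5 - 1)/7 = -1/7*(-6) = 6/7)
c(X) = -X
k(x, G) = 6/7 + x (k(x, G) = x - (-1)*6/7 = x - 1*(-6/7) = x + 6/7 = 6/7 + x)
k(-7, -6) - 1*244 = (6/7 - 7) - 1*244 = -43/7 - 244 = -1751/7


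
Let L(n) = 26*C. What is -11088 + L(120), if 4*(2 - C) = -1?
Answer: -22059/2 ≈ -11030.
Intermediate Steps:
C = 9/4 (C = 2 - ¼*(-1) = 2 + ¼ = 9/4 ≈ 2.2500)
L(n) = 117/2 (L(n) = 26*(9/4) = 117/2)
-11088 + L(120) = -11088 + 117/2 = -22059/2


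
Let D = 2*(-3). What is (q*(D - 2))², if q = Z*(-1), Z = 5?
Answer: 1600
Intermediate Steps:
q = -5 (q = 5*(-1) = -5)
D = -6
(q*(D - 2))² = (-5*(-6 - 2))² = (-5*(-8))² = 40² = 1600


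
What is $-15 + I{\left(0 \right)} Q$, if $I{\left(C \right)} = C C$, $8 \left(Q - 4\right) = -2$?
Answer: $-15$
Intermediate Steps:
$Q = \frac{15}{4}$ ($Q = 4 + \frac{1}{8} \left(-2\right) = 4 - \frac{1}{4} = \frac{15}{4} \approx 3.75$)
$I{\left(C \right)} = C^{2}$
$-15 + I{\left(0 \right)} Q = -15 + 0^{2} \cdot \frac{15}{4} = -15 + 0 \cdot \frac{15}{4} = -15 + 0 = -15$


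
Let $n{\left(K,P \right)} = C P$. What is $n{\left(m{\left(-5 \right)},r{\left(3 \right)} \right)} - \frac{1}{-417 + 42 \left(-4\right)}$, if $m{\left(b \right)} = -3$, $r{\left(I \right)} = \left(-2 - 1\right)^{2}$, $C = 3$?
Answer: $\frac{15796}{585} \approx 27.002$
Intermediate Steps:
$r{\left(I \right)} = 9$ ($r{\left(I \right)} = \left(-3\right)^{2} = 9$)
$n{\left(K,P \right)} = 3 P$
$n{\left(m{\left(-5 \right)},r{\left(3 \right)} \right)} - \frac{1}{-417 + 42 \left(-4\right)} = 3 \cdot 9 - \frac{1}{-417 + 42 \left(-4\right)} = 27 - \frac{1}{-417 - 168} = 27 - \frac{1}{-585} = 27 - - \frac{1}{585} = 27 + \frac{1}{585} = \frac{15796}{585}$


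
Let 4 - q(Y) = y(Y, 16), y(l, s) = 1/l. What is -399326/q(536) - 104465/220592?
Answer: -2777379807071/27807568 ≈ -99879.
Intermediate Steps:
q(Y) = 4 - 1/Y
-399326/q(536) - 104465/220592 = -399326/(4 - 1/536) - 104465/220592 = -399326/(4 - 1*1/536) - 104465*1/220592 = -399326/(4 - 1/536) - 6145/12976 = -399326/2143/536 - 6145/12976 = -399326*536/2143 - 6145/12976 = -214038736/2143 - 6145/12976 = -2777379807071/27807568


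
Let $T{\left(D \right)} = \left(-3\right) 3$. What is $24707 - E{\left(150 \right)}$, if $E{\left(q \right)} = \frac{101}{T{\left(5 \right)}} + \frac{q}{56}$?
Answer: $\frac{6228317}{252} \approx 24716.0$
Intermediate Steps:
$T{\left(D \right)} = -9$
$E{\left(q \right)} = - \frac{101}{9} + \frac{q}{56}$ ($E{\left(q \right)} = \frac{101}{-9} + \frac{q}{56} = 101 \left(- \frac{1}{9}\right) + q \frac{1}{56} = - \frac{101}{9} + \frac{q}{56}$)
$24707 - E{\left(150 \right)} = 24707 - \left(- \frac{101}{9} + \frac{1}{56} \cdot 150\right) = 24707 - \left(- \frac{101}{9} + \frac{75}{28}\right) = 24707 - - \frac{2153}{252} = 24707 + \frac{2153}{252} = \frac{6228317}{252}$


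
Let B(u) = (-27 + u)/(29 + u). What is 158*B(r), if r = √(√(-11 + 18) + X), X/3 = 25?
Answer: -103843130/586749 - 256592*√7/586749 + 6777568*√(75 + √7)/586749 + 8848*√7*√(75 + √7)/586749 ≈ -76.002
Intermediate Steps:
X = 75 (X = 3*25 = 75)
r = √(75 + √7) (r = √(√(-11 + 18) + 75) = √(√7 + 75) = √(75 + √7) ≈ 8.8117)
B(u) = (-27 + u)/(29 + u)
158*B(r) = 158*((-27 + √(75 + √7))/(29 + √(75 + √7))) = 158*(-27 + √(75 + √7))/(29 + √(75 + √7))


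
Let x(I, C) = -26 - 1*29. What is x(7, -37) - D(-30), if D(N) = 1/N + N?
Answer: -749/30 ≈ -24.967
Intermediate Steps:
x(I, C) = -55 (x(I, C) = -26 - 29 = -55)
D(N) = N + 1/N (D(N) = 1/N + N = N + 1/N)
x(7, -37) - D(-30) = -55 - (-30 + 1/(-30)) = -55 - (-30 - 1/30) = -55 - 1*(-901/30) = -55 + 901/30 = -749/30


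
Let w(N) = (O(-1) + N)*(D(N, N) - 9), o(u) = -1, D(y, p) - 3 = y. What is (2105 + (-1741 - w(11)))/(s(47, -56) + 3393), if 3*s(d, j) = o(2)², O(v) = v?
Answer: 471/5090 ≈ 0.092534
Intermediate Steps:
D(y, p) = 3 + y
w(N) = (-1 + N)*(-6 + N) (w(N) = (-1 + N)*((3 + N) - 9) = (-1 + N)*(-6 + N))
s(d, j) = ⅓ (s(d, j) = (⅓)*(-1)² = (⅓)*1 = ⅓)
(2105 + (-1741 - w(11)))/(s(47, -56) + 3393) = (2105 + (-1741 - (6 + 11² - 7*11)))/(⅓ + 3393) = (2105 + (-1741 - (6 + 121 - 77)))/(10180/3) = (2105 + (-1741 - 1*50))*(3/10180) = (2105 + (-1741 - 50))*(3/10180) = (2105 - 1791)*(3/10180) = 314*(3/10180) = 471/5090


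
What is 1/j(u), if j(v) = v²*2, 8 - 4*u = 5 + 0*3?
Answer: 8/9 ≈ 0.88889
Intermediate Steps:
u = ¾ (u = 2 - (5 + 0*3)/4 = 2 - (5 + 0)/4 = 2 - ¼*5 = 2 - 5/4 = ¾ ≈ 0.75000)
j(v) = 2*v²
1/j(u) = 1/(2*(¾)²) = 1/(2*(9/16)) = 1/(9/8) = 8/9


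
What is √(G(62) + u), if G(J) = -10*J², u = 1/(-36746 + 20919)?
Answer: I*√196509931563/2261 ≈ 196.06*I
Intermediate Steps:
u = -1/15827 (u = 1/(-15827) = -1/15827 ≈ -6.3183e-5)
√(G(62) + u) = √(-10*62² - 1/15827) = √(-10*3844 - 1/15827) = √(-38440 - 1/15827) = √(-608389881/15827) = I*√196509931563/2261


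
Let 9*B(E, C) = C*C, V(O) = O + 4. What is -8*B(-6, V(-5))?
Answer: -8/9 ≈ -0.88889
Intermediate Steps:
V(O) = 4 + O
B(E, C) = C²/9 (B(E, C) = (C*C)/9 = C²/9)
-8*B(-6, V(-5)) = -8*(4 - 5)²/9 = -8*(-1)²/9 = -8/9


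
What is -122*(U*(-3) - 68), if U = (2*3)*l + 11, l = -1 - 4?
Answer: 1342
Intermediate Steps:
l = -5
U = -19 (U = (2*3)*(-5) + 11 = 6*(-5) + 11 = -30 + 11 = -19)
-122*(U*(-3) - 68) = -122*(-19*(-3) - 68) = -122*(57 - 68) = -122*(-11) = -1*(-1342) = 1342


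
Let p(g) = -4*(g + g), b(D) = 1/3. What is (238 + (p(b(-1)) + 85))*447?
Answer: 143189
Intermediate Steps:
b(D) = ⅓ (b(D) = 1*(⅓) = ⅓)
p(g) = -8*g
(238 + (p(b(-1)) + 85))*447 = (238 + (-8*⅓ + 85))*447 = (238 + (-8/3 + 85))*447 = (238 + 247/3)*447 = (961/3)*447 = 143189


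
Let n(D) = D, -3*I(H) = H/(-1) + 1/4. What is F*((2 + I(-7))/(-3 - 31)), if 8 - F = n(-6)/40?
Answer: 163/1632 ≈ 0.099877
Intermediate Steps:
I(H) = -1/12 + H/3 (I(H) = -(H/(-1) + 1/4)/3 = -(H*(-1) + 1*(¼))/3 = -(-H + ¼)/3 = -(¼ - H)/3 = -1/12 + H/3)
F = 163/20 (F = 8 - (-6)/40 = 8 - 1*(-3/20) = 8 + 3/20 = 163/20 ≈ 8.1500)
F*((2 + I(-7))/(-3 - 31)) = 163*((2 + (-1/12 + (⅓)*(-7)))/(-3 - 31))/20 = 163*((2 + (-1/12 - 7/3))/(-34))/20 = 163*((2 - 29/12)*(-1/34))/20 = 163*(-5/12*(-1/34))/20 = (163/20)*(5/408) = 163/1632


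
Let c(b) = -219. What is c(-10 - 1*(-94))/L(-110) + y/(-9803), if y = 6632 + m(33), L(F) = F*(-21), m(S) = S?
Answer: -5847669/7548310 ≈ -0.77470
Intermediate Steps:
L(F) = -21*F
y = 6665 (y = 6632 + 33 = 6665)
c(-10 - 1*(-94))/L(-110) + y/(-9803) = -219/((-21*(-110))) + 6665/(-9803) = -219/2310 + 6665*(-1/9803) = -219*1/2310 - 6665/9803 = -73/770 - 6665/9803 = -5847669/7548310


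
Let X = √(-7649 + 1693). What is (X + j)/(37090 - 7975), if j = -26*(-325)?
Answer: 1690/5823 + 2*I*√1489/29115 ≈ 0.29023 + 0.0026507*I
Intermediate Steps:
j = 8450
X = 2*I*√1489 (X = √(-5956) = 2*I*√1489 ≈ 77.175*I)
(X + j)/(37090 - 7975) = (2*I*√1489 + 8450)/(37090 - 7975) = (8450 + 2*I*√1489)/29115 = (8450 + 2*I*√1489)*(1/29115) = 1690/5823 + 2*I*√1489/29115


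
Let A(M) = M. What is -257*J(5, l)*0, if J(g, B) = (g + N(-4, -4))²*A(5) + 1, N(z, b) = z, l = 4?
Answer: 0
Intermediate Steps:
J(g, B) = 1 + 5*(-4 + g)² (J(g, B) = (g - 4)²*5 + 1 = (-4 + g)²*5 + 1 = 5*(-4 + g)² + 1 = 1 + 5*(-4 + g)²)
-257*J(5, l)*0 = -257*(1 + 5*(-4 + 5)²)*0 = -257*(1 + 5*1²)*0 = -257*(1 + 5*1)*0 = -257*(1 + 5)*0 = -1542*0 = -257*0 = 0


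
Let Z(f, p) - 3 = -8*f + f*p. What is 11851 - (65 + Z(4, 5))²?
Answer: 8715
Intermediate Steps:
Z(f, p) = 3 - 8*f + f*p (Z(f, p) = 3 + (-8*f + f*p) = 3 - 8*f + f*p)
11851 - (65 + Z(4, 5))² = 11851 - (65 + (3 - 8*4 + 4*5))² = 11851 - (65 + (3 - 32 + 20))² = 11851 - (65 - 9)² = 11851 - 1*56² = 11851 - 1*3136 = 11851 - 3136 = 8715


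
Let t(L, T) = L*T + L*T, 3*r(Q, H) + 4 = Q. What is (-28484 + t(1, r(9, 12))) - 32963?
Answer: -184331/3 ≈ -61444.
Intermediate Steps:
r(Q, H) = -4/3 + Q/3
t(L, T) = 2*L*T
(-28484 + t(1, r(9, 12))) - 32963 = (-28484 + 2*1*(-4/3 + (1/3)*9)) - 32963 = (-28484 + 2*1*(-4/3 + 3)) - 32963 = (-28484 + 2*1*(5/3)) - 32963 = (-28484 + 10/3) - 32963 = -85442/3 - 32963 = -184331/3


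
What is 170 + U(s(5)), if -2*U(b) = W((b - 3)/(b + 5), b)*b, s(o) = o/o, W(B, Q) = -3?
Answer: 343/2 ≈ 171.50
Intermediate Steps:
s(o) = 1
U(b) = 3*b/2 (U(b) = -(-3)*b/2 = 3*b/2)
170 + U(s(5)) = 170 + (3/2)*1 = 170 + 3/2 = 343/2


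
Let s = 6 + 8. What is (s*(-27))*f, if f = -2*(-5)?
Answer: -3780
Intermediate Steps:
s = 14
f = 10
(s*(-27))*f = (14*(-27))*10 = -378*10 = -3780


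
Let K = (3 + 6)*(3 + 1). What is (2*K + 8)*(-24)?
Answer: -1920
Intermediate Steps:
K = 36 (K = 9*4 = 36)
(2*K + 8)*(-24) = (2*36 + 8)*(-24) = (72 + 8)*(-24) = 80*(-24) = -1920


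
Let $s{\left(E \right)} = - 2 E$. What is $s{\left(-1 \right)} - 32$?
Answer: $-30$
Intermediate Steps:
$s{\left(-1 \right)} - 32 = \left(-2\right) \left(-1\right) - 32 = 2 - 32 = -30$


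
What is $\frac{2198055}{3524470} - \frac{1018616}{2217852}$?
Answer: $\frac{64243957217}{390837641922} \approx 0.16438$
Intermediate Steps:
$\frac{2198055}{3524470} - \frac{1018616}{2217852} = 2198055 \cdot \frac{1}{3524470} - \frac{254654}{554463} = \frac{439611}{704894} - \frac{254654}{554463} = \frac{64243957217}{390837641922}$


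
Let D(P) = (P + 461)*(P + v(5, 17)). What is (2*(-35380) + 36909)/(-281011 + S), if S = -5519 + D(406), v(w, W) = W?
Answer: -33851/80211 ≈ -0.42202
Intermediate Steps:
D(P) = (17 + P)*(461 + P) (D(P) = (P + 461)*(P + 17) = (461 + P)*(17 + P) = (17 + P)*(461 + P))
S = 361222 (S = -5519 + (7837 + 406² + 478*406) = -5519 + (7837 + 164836 + 194068) = -5519 + 366741 = 361222)
(2*(-35380) + 36909)/(-281011 + S) = (2*(-35380) + 36909)/(-281011 + 361222) = (-70760 + 36909)/80211 = -33851*1/80211 = -33851/80211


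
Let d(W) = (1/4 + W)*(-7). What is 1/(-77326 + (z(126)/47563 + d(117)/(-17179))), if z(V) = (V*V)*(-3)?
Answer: -3268339108/252730706521527 ≈ -1.2932e-5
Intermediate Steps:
z(V) = -3*V² (z(V) = V²*(-3) = -3*V²)
d(W) = -7/4 - 7*W (d(W) = (¼ + W)*(-7) = -7/4 - 7*W)
1/(-77326 + (z(126)/47563 + d(117)/(-17179))) = 1/(-77326 + (-3*126²/47563 + (-7/4 - 7*117)/(-17179))) = 1/(-77326 + (-3*15876*(1/47563) + (-7/4 - 819)*(-1/17179))) = 1/(-77326 + (-47628*1/47563 - 3283/4*(-1/17179))) = 1/(-77326 + (-47628/47563 + 3283/68716)) = 1/(-77326 - 3116656319/3268339108) = 1/(-252730706521527/3268339108) = -3268339108/252730706521527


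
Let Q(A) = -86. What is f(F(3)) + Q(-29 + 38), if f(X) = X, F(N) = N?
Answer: -83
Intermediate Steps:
f(F(3)) + Q(-29 + 38) = 3 - 86 = -83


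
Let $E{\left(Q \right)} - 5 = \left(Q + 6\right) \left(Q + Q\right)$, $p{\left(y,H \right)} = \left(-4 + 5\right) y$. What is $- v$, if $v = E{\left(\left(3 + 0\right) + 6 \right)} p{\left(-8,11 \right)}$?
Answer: $2200$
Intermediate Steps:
$p{\left(y,H \right)} = y$ ($p{\left(y,H \right)} = 1 y = y$)
$E{\left(Q \right)} = 5 + 2 Q \left(6 + Q\right)$ ($E{\left(Q \right)} = 5 + \left(Q + 6\right) \left(Q + Q\right) = 5 + \left(6 + Q\right) 2 Q = 5 + 2 Q \left(6 + Q\right)$)
$v = -2200$ ($v = \left(5 + 2 \left(\left(3 + 0\right) + 6\right)^{2} + 12 \left(\left(3 + 0\right) + 6\right)\right) \left(-8\right) = \left(5 + 2 \left(3 + 6\right)^{2} + 12 \left(3 + 6\right)\right) \left(-8\right) = \left(5 + 2 \cdot 9^{2} + 12 \cdot 9\right) \left(-8\right) = \left(5 + 2 \cdot 81 + 108\right) \left(-8\right) = \left(5 + 162 + 108\right) \left(-8\right) = 275 \left(-8\right) = -2200$)
$- v = \left(-1\right) \left(-2200\right) = 2200$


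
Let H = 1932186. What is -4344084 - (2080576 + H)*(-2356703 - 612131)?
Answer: 11913219915424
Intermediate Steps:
-4344084 - (2080576 + H)*(-2356703 - 612131) = -4344084 - (2080576 + 1932186)*(-2356703 - 612131) = -4344084 - 4012762*(-2968834) = -4344084 - 1*(-11913224259508) = -4344084 + 11913224259508 = 11913219915424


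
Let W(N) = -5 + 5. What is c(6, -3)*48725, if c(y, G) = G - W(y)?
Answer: -146175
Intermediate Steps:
W(N) = 0
c(y, G) = G (c(y, G) = G - 1*0 = G + 0 = G)
c(6, -3)*48725 = -3*48725 = -146175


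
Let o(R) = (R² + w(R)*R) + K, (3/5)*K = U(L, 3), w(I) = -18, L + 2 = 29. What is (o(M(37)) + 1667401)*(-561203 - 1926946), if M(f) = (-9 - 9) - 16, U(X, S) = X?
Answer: -4153253144886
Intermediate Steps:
L = 27 (L = -2 + 29 = 27)
K = 45 (K = (5/3)*27 = 45)
M(f) = -34 (M(f) = -18 - 16 = -34)
o(R) = 45 + R² - 18*R (o(R) = (R² - 18*R) + 45 = 45 + R² - 18*R)
(o(M(37)) + 1667401)*(-561203 - 1926946) = ((45 + (-34)² - 18*(-34)) + 1667401)*(-561203 - 1926946) = ((45 + 1156 + 612) + 1667401)*(-2488149) = (1813 + 1667401)*(-2488149) = 1669214*(-2488149) = -4153253144886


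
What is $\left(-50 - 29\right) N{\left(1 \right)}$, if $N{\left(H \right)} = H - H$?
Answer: $0$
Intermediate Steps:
$N{\left(H \right)} = 0$
$\left(-50 - 29\right) N{\left(1 \right)} = \left(-50 - 29\right) 0 = \left(-79\right) 0 = 0$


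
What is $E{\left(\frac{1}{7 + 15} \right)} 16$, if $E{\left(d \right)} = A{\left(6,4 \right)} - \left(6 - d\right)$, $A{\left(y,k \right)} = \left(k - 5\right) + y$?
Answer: $- \frac{168}{11} \approx -15.273$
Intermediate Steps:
$A{\left(y,k \right)} = -5 + k + y$ ($A{\left(y,k \right)} = \left(-5 + k\right) + y = -5 + k + y$)
$E{\left(d \right)} = -1 + d$ ($E{\left(d \right)} = \left(-5 + 4 + 6\right) - \left(6 - d\right) = 5 + \left(-6 + d\right) = -1 + d$)
$E{\left(\frac{1}{7 + 15} \right)} 16 = \left(-1 + \frac{1}{7 + 15}\right) 16 = \left(-1 + \frac{1}{22}\right) 16 = \left(- \frac{21}{22}\right) 16 = - \frac{168}{11}$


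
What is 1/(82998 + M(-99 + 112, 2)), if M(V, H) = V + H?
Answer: 1/83013 ≈ 1.2046e-5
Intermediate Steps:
M(V, H) = H + V
1/(82998 + M(-99 + 112, 2)) = 1/(82998 + (2 + (-99 + 112))) = 1/(82998 + (2 + 13)) = 1/(82998 + 15) = 1/83013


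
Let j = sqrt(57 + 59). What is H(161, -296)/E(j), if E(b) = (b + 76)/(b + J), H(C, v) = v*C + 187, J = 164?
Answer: -146536803/1415 + 2088636*sqrt(29)/1415 ≈ -95611.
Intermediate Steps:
j = 2*sqrt(29) (j = sqrt(116) = 2*sqrt(29) ≈ 10.770)
H(C, v) = 187 + C*v (H(C, v) = C*v + 187 = 187 + C*v)
E(b) = (76 + b)/(164 + b) (E(b) = (b + 76)/(b + 164) = (76 + b)/(164 + b))
H(161, -296)/E(j) = (187 + 161*(-296))/(((76 + 2*sqrt(29))/(164 + 2*sqrt(29)))) = (187 - 47656)*((164 + 2*sqrt(29))/(76 + 2*sqrt(29))) = -47469*(164 + 2*sqrt(29))/(76 + 2*sqrt(29))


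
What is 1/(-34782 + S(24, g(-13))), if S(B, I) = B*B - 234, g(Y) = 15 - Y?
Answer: -1/34440 ≈ -2.9036e-5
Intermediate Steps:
S(B, I) = -234 + B**2 (S(B, I) = B**2 - 234 = -234 + B**2)
1/(-34782 + S(24, g(-13))) = 1/(-34782 + (-234 + 24**2)) = 1/(-34782 + (-234 + 576)) = 1/(-34782 + 342) = 1/(-34440) = -1/34440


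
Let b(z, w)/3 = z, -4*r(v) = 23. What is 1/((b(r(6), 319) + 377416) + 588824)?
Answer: 4/3864891 ≈ 1.0350e-6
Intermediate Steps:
r(v) = -23/4 (r(v) = -¼*23 = -23/4)
b(z, w) = 3*z
1/((b(r(6), 319) + 377416) + 588824) = 1/((3*(-23/4) + 377416) + 588824) = 1/((-69/4 + 377416) + 588824) = 1/(1509595/4 + 588824) = 1/(3864891/4) = 4/3864891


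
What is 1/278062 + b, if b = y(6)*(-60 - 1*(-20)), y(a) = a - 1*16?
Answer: 111224801/278062 ≈ 400.00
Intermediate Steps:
y(a) = -16 + a (y(a) = a - 16 = -16 + a)
b = 400 (b = (-16 + 6)*(-60 - 1*(-20)) = -10*(-60 + 20) = -10*(-40) = 400)
1/278062 + b = 1/278062 + 400 = 111224801/278062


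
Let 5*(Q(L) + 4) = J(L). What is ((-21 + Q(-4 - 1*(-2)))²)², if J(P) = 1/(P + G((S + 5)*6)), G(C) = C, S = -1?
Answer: 57108264114001/146410000 ≈ 3.9006e+5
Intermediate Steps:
J(P) = 1/(24 + P) (J(P) = 1/(P + (-1 + 5)*6) = 1/(P + 4*6) = 1/(P + 24) = 1/(24 + P))
Q(L) = -4 + 1/(5*(24 + L))
((-21 + Q(-4 - 1*(-2)))²)² = ((-21 + (-479 - 20*(-4 - 1*(-2)))/(5*(24 + (-4 - 1*(-2)))))²)² = ((-21 + (-479 - 20*(-4 + 2))/(5*(24 + (-4 + 2))))²)² = ((-21 + (-479 - 20*(-2))/(5*(24 - 2)))²)² = ((-21 + (⅕)*(-479 + 40)/22)²)² = ((-21 + (⅕)*(1/22)*(-439))²)² = ((-21 - 439/110)²)² = ((-2749/110)²)² = (7557001/12100)² = 57108264114001/146410000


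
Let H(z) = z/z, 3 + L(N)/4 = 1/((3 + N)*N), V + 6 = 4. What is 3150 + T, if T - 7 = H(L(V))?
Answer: 3158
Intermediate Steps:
V = -2 (V = -6 + 4 = -2)
L(N) = -12 + 4/(N*(3 + N)) (L(N) = -12 + 4*(1/((3 + N)*N)) = -12 + 4*(1/(N*(3 + N))) = -12 + 4/(N*(3 + N)))
H(z) = 1
T = 8 (T = 7 + 1 = 8)
3150 + T = 3150 + 8 = 3158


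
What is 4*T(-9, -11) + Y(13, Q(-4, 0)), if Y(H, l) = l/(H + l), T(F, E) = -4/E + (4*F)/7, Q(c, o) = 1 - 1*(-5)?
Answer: -27506/1463 ≈ -18.801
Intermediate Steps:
Q(c, o) = 6 (Q(c, o) = 1 + 5 = 6)
T(F, E) = -4/E + 4*F/7 (T(F, E) = -4/E + (4*F)*(1/7) = -4/E + 4*F/7)
4*T(-9, -11) + Y(13, Q(-4, 0)) = 4*(-4/(-11) + (4/7)*(-9)) + 6/(13 + 6) = 4*(-4*(-1/11) - 36/7) + 6/19 = 4*(4/11 - 36/7) + 6*(1/19) = 4*(-368/77) + 6/19 = -1472/77 + 6/19 = -27506/1463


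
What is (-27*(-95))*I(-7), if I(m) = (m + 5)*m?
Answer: 35910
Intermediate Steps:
I(m) = m*(5 + m) (I(m) = (5 + m)*m = m*(5 + m))
(-27*(-95))*I(-7) = (-27*(-95))*(-7*(5 - 7)) = 2565*(-7*(-2)) = 2565*14 = 35910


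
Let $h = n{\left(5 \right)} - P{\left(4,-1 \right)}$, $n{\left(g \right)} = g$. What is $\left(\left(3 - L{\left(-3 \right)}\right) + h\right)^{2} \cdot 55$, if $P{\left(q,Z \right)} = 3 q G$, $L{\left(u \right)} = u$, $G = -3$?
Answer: $121495$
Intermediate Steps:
$P{\left(q,Z \right)} = - 9 q$ ($P{\left(q,Z \right)} = 3 q \left(-3\right) = - 9 q$)
$h = 41$ ($h = 5 - \left(-9\right) 4 = 5 - -36 = 5 + 36 = 41$)
$\left(\left(3 - L{\left(-3 \right)}\right) + h\right)^{2} \cdot 55 = \left(\left(3 - -3\right) + 41\right)^{2} \cdot 55 = \left(\left(3 + 3\right) + 41\right)^{2} \cdot 55 = \left(6 + 41\right)^{2} \cdot 55 = 47^{2} \cdot 55 = 2209 \cdot 55 = 121495$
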